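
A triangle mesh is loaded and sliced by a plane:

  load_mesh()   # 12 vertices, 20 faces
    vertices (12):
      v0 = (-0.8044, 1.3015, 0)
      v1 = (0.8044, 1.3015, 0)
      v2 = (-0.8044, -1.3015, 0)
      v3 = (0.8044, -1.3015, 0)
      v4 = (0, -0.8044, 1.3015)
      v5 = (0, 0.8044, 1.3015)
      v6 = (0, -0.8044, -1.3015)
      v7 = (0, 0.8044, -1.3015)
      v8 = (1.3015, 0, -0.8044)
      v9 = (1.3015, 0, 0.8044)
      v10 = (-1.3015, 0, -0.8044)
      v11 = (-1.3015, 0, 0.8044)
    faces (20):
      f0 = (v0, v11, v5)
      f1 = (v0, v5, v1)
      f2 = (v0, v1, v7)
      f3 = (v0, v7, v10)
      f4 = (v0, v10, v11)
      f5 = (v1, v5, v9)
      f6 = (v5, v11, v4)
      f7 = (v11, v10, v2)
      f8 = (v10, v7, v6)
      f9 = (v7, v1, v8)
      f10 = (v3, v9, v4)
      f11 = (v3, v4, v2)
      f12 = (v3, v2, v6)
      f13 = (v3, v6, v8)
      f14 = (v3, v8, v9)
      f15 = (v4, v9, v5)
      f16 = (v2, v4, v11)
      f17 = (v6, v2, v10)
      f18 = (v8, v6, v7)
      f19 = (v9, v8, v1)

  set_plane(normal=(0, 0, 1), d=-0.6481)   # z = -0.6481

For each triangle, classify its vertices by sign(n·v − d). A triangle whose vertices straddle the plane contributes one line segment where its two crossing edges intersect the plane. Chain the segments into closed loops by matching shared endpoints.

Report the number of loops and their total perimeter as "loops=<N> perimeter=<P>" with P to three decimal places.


loops=1 perimeter=7.230

Straddling triangles (10 of 20):
  (v0,v1,v7) [++-] → (0.403838, 1.05396, -0.6481)–(-0.403838, 1.05396, -0.6481)  len=0.8077
  (v0,v7,v10) [+--] → (-0.403838, 1.05396, -0.6481)–(-1.20491, 0.25289, -0.6481)  len=1.1329
  (v0,v10,v11) [+-+] → (-1.20491, 0.25289, -0.6481)–(-1.3015, 0, -0.6481)  len=0.2707
  (v11,v10,v2) [+-+] → (-1.3015, 0, -0.6481)–(-1.20491, -0.25289, -0.6481)  len=0.2707
  (v7,v1,v8) [-+-] → (0.403838, 1.05396, -0.6481)–(1.20491, 0.25289, -0.6481)  len=1.1329
  (v3,v2,v6) [++-] → (-0.403838, -1.05396, -0.6481)–(0.403838, -1.05396, -0.6481)  len=0.8077
  (v3,v6,v8) [+--] → (0.403838, -1.05396, -0.6481)–(1.20491, -0.25289, -0.6481)  len=1.1329
  (v3,v8,v9) [+-+] → (1.20491, -0.25289, -0.6481)–(1.3015, 0, -0.6481)  len=0.2707
  (v6,v2,v10) [-+-] → (-0.403838, -1.05396, -0.6481)–(-1.20491, -0.25289, -0.6481)  len=1.1329
  (v9,v8,v1) [+-+] → (1.3015, 0, -0.6481)–(1.20491, 0.25289, -0.6481)  len=0.2707

Chained into 1 loop(s):
  loop 1: 10 segments, perimeter = 7.2297
Total perimeter = 7.230


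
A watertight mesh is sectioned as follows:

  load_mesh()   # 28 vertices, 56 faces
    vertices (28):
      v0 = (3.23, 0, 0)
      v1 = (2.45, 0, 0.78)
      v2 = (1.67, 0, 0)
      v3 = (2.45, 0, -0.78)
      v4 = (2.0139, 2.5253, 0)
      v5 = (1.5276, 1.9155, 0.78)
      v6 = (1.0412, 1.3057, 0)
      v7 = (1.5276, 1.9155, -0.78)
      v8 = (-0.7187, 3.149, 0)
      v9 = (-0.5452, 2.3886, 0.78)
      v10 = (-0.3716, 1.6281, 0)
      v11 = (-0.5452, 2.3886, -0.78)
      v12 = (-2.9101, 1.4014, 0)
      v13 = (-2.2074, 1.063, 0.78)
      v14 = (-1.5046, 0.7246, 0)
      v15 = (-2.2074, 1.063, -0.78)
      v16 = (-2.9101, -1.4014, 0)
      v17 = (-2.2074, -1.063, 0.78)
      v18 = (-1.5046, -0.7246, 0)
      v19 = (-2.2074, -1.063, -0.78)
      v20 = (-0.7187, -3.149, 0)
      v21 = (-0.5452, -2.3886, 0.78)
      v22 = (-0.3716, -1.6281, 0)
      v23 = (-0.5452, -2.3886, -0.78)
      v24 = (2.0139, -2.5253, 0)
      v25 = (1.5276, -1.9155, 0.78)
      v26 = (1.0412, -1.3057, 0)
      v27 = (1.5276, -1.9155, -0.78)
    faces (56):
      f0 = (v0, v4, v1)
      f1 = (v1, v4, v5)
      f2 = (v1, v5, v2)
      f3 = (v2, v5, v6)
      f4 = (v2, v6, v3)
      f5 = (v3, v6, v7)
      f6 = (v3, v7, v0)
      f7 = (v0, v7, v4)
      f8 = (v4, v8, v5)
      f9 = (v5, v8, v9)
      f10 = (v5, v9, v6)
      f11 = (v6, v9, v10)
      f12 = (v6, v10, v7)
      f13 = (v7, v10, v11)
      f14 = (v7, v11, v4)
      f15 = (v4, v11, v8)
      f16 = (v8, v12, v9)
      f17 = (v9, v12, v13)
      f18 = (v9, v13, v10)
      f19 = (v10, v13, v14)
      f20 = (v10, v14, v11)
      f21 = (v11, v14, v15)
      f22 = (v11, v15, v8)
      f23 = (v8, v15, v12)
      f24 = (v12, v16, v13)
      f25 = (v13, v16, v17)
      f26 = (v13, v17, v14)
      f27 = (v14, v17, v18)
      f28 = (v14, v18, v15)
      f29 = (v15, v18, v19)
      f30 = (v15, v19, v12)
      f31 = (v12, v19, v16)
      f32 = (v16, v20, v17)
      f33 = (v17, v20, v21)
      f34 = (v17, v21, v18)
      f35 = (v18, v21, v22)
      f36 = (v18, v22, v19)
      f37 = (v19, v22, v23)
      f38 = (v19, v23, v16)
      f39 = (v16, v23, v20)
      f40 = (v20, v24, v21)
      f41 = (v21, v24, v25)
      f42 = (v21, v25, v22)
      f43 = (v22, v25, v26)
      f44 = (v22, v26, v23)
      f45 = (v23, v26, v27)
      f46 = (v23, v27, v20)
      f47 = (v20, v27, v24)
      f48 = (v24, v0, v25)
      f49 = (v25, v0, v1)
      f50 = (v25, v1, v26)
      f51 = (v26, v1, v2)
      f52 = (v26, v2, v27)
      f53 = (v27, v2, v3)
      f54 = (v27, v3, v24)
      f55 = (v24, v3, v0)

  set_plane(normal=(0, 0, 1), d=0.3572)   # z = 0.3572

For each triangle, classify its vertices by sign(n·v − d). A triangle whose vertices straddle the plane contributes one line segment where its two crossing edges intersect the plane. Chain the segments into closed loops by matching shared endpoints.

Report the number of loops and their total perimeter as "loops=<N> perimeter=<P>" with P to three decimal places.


Straddling triangles (28 of 56):
  (v0,v4,v1) [--+] → (2.21361, 1.36884, 0.3572)–(2.8728, 0, 0.3572)  len=1.5193
  (v1,v4,v5) [+-+] → (2.21361, 1.36884, 0.3572)–(1.7912, 2.24604, 0.3572)  len=0.9736
  (v1,v5,v2) [++-] → (1.60479, 0.877201, 0.3572)–(2.0272, 0, 0.3572)  len=0.9736
  (v2,v5,v6) [-+-] → (1.60479, 0.877201, 0.3572)–(1.26395, 1.58496, 0.3572)  len=0.7856
  (v4,v8,v5) [--+] → (0.30999, 2.58412, 0.3572)–(1.7912, 2.24604, 0.3572)  len=1.5193
  (v5,v8,v9) [+-+] → (0.30999, 2.58412, 0.3572)–(-0.639246, 2.80078, 0.3572)  len=0.9736
  (v5,v9,v6) [++-] → (0.31471, 1.80161, 0.3572)–(1.26395, 1.58496, 0.3572)  len=0.9736
  (v6,v9,v10) [-+-] → (0.31471, 1.80161, 0.3572)–(-0.4511, 1.97637, 0.3572)  len=0.7855
  (v8,v12,v9) [--+] → (-1.8271, 1.85349, 0.3572)–(-0.639246, 2.80078, 0.3572)  len=1.5193
  (v9,v12,v13) [+-+] → (-1.8271, 1.85349, 0.3572)–(-2.5883, 1.24643, 0.3572)  len=0.9736
  (v9,v13,v10) [++-] → (-1.2123, 1.36931, 0.3572)–(-0.4511, 1.97637, 0.3572)  len=0.9736
  (v10,v13,v14) [-+-] → (-1.2123, 1.36931, 0.3572)–(-1.82645, 0.87957, 0.3572)  len=0.7855
  (v12,v16,v13) [--+] → (-2.5883, -0.272831, 0.3572)–(-2.5883, 1.24643, 0.3572)  len=1.5193
  (v13,v16,v17) [+-+] → (-2.5883, -0.272831, 0.3572)–(-2.5883, -1.24643, 0.3572)  len=0.9736
  (v13,v17,v14) [++-] → (-1.82645, -0.0940291, 0.3572)–(-1.82645, 0.87957, 0.3572)  len=0.9736
  (v14,v17,v18) [-+-] → (-1.82645, -0.0940291, 0.3572)–(-1.82645, -0.87957, 0.3572)  len=0.7855
  (v16,v20,v17) [--+] → (-1.40045, -2.19372, 0.3572)–(-2.5883, -1.24643, 0.3572)  len=1.5193
  (v17,v20,v21) [+-+] → (-1.40045, -2.19372, 0.3572)–(-0.639246, -2.80078, 0.3572)  len=0.9736
  (v17,v21,v18) [++-] → (-1.06524, -1.48663, 0.3572)–(-1.82645, -0.87957, 0.3572)  len=0.9736
  (v18,v21,v22) [-+-] → (-1.06524, -1.48663, 0.3572)–(-0.4511, -1.97637, 0.3572)  len=0.7855
  (v20,v24,v21) [--+] → (0.841963, -2.4627, 0.3572)–(-0.639246, -2.80078, 0.3572)  len=1.5193
  (v21,v24,v25) [+-+] → (0.841963, -2.4627, 0.3572)–(1.7912, -2.24604, 0.3572)  len=0.9736
  (v21,v25,v22) [++-] → (0.498136, -1.75971, 0.3572)–(-0.4511, -1.97637, 0.3572)  len=0.9736
  (v22,v25,v26) [-+-] → (0.498136, -1.75971, 0.3572)–(1.26395, -1.58496, 0.3572)  len=0.7855
  (v24,v0,v25) [--+] → (2.45039, -0.877201, 0.3572)–(1.7912, -2.24604, 0.3572)  len=1.5193
  (v25,v0,v1) [+-+] → (2.45039, -0.877201, 0.3572)–(2.8728, 0, 0.3572)  len=0.9736
  (v25,v1,v26) [++-] → (1.68636, -0.707756, 0.3572)–(1.26395, -1.58496, 0.3572)  len=0.9736
  (v26,v1,v2) [-+-] → (1.68636, -0.707756, 0.3572)–(2.0272, 0, 0.3572)  len=0.7856

Chained into 2 loop(s):
  loop 1: 14 segments, perimeter = 17.4505
  loop 2: 14 segments, perimeter = 12.3140
Total perimeter = 29.764

loops=2 perimeter=29.764


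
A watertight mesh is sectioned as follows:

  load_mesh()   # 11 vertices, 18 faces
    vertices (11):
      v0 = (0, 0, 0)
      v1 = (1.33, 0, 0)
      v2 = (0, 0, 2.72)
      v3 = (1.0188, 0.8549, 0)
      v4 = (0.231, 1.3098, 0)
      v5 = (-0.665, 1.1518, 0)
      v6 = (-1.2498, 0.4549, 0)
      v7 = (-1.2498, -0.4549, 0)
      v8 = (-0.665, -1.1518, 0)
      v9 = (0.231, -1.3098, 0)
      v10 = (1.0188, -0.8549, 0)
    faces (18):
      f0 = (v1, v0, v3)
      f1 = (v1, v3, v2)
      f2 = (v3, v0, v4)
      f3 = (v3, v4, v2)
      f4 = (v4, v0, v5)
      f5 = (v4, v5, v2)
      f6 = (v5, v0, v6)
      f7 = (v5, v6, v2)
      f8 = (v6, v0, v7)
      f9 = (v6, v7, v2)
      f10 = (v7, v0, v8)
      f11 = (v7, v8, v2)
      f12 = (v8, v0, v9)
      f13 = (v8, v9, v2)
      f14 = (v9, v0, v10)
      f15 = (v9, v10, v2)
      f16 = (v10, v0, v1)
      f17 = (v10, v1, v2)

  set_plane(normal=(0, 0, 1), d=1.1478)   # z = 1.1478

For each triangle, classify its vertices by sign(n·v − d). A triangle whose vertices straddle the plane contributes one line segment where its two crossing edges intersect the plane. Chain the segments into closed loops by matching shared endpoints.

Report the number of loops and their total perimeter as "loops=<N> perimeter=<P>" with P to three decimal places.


loops=1 perimeter=4.733

Straddling triangles (9 of 18):
  (v1,v3,v2) [--+] → (0.588881, 0.494145, 1.1478)–(0.76876, 0, 1.1478)  len=0.5259
  (v3,v4,v2) [--+] → (0.133521, 0.757084, 1.1478)–(0.588881, 0.494145, 1.1478)  len=0.5258
  (v4,v5,v2) [--+] → (-0.38438, 0.665757, 1.1478)–(0.133521, 0.757084, 1.1478)  len=0.5259
  (v5,v6,v2) [--+] → (-0.722403, 0.262939, 1.1478)–(-0.38438, 0.665757, 1.1478)  len=0.5259
  (v6,v7,v2) [--+] → (-0.722403, -0.262939, 1.1478)–(-0.722403, 0.262939, 1.1478)  len=0.5259
  (v7,v8,v2) [--+] → (-0.38438, -0.665757, 1.1478)–(-0.722403, -0.262939, 1.1478)  len=0.5259
  (v8,v9,v2) [--+] → (0.133521, -0.757084, 1.1478)–(-0.38438, -0.665757, 1.1478)  len=0.5259
  (v9,v10,v2) [--+] → (0.588881, -0.494145, 1.1478)–(0.133521, -0.757084, 1.1478)  len=0.5258
  (v10,v1,v2) [--+] → (0.76876, 0, 1.1478)–(0.588881, -0.494145, 1.1478)  len=0.5259

Chained into 1 loop(s):
  loop 1: 9 segments, perimeter = 4.7327
Total perimeter = 4.733


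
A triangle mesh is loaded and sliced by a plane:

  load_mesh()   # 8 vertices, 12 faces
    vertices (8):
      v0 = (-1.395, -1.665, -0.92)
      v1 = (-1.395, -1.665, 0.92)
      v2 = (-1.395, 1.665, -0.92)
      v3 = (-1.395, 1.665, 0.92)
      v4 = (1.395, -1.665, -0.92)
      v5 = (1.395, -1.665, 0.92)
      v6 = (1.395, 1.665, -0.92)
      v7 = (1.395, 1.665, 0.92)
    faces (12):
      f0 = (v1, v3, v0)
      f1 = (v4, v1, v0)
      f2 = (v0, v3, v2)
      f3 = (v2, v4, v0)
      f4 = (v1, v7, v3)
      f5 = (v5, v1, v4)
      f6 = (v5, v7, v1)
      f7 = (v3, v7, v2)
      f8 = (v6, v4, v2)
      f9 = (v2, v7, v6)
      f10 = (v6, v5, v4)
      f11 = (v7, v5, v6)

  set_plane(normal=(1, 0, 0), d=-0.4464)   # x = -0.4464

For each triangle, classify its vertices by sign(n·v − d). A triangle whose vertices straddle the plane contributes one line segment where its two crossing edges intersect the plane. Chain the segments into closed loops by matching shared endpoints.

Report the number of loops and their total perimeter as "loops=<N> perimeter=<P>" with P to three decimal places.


Straddling triangles (8 of 12):
  (v4,v1,v0) [+--] → (-0.4464, -1.665, 0.2944)–(-0.4464, -1.665, -0.92)  len=1.2144
  (v2,v4,v0) [-+-] → (-0.4464, 0.5328, -0.92)–(-0.4464, -1.665, -0.92)  len=2.1978
  (v1,v7,v3) [-+-] → (-0.4464, -0.5328, 0.92)–(-0.4464, 1.665, 0.92)  len=2.1978
  (v5,v1,v4) [+-+] → (-0.4464, -1.665, 0.92)–(-0.4464, -1.665, 0.2944)  len=0.6256
  (v5,v7,v1) [++-] → (-0.4464, -0.5328, 0.92)–(-0.4464, -1.665, 0.92)  len=1.1322
  (v3,v7,v2) [-+-] → (-0.4464, 1.665, 0.92)–(-0.4464, 1.665, -0.2944)  len=1.2144
  (v6,v4,v2) [++-] → (-0.4464, 0.5328, -0.92)–(-0.4464, 1.665, -0.92)  len=1.1322
  (v2,v7,v6) [-++] → (-0.4464, 1.665, -0.2944)–(-0.4464, 1.665, -0.92)  len=0.6256

Chained into 1 loop(s):
  loop 1: 8 segments, perimeter = 10.3400
Total perimeter = 10.340

loops=1 perimeter=10.340


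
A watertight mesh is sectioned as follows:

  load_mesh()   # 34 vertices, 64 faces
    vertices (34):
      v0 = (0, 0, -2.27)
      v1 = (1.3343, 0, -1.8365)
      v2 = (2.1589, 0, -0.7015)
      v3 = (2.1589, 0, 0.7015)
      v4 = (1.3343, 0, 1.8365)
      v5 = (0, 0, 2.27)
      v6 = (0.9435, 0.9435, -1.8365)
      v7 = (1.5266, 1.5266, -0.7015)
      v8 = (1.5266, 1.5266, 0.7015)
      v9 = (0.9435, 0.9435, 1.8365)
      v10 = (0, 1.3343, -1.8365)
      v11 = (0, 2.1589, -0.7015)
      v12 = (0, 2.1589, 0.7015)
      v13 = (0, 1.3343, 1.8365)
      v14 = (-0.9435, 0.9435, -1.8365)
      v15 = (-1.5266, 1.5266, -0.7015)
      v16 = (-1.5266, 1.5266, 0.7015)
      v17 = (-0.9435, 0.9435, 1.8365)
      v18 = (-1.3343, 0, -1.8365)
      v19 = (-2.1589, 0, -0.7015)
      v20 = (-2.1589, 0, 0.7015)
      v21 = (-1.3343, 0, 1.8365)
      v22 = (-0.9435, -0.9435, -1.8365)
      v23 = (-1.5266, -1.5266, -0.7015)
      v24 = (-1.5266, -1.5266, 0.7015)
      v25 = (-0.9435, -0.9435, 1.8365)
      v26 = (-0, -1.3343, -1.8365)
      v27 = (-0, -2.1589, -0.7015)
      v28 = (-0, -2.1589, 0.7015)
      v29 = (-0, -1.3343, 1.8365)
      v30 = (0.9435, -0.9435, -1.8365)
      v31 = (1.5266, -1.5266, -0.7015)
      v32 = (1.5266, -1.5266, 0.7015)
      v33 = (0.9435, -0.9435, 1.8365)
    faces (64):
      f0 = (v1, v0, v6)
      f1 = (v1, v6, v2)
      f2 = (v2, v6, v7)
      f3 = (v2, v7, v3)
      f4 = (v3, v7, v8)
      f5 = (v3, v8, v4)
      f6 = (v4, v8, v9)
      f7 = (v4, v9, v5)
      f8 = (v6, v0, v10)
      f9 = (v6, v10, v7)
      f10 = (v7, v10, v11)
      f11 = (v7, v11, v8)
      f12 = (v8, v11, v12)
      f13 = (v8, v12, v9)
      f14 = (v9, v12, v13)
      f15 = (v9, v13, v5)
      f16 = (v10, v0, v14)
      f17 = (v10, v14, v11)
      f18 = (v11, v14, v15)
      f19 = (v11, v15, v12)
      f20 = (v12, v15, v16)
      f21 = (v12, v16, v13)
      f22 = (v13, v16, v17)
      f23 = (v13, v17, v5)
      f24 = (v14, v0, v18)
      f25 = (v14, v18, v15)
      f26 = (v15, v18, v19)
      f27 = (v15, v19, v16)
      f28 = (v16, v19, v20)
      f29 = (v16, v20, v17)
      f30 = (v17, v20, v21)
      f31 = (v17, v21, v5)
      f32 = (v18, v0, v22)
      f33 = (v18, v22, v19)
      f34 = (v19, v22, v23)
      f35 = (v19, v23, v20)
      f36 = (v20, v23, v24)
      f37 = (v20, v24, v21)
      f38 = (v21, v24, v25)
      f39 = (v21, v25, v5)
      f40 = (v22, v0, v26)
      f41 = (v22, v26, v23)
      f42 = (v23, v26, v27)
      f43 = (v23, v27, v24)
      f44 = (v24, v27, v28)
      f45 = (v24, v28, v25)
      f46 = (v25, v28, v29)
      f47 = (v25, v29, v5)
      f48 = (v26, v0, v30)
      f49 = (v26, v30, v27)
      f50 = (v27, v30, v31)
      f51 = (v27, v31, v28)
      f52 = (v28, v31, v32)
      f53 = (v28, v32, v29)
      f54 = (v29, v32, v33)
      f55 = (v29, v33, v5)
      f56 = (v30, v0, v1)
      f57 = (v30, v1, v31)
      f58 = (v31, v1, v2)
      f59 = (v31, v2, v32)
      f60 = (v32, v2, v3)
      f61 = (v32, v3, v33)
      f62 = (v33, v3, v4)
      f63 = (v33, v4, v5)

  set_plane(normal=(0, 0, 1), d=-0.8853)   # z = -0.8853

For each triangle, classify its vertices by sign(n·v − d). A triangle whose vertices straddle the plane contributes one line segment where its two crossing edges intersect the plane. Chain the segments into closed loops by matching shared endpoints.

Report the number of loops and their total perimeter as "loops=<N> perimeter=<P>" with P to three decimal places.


Straddling triangles (16 of 64):
  (v1,v6,v2) [--+] → (1.96208, 0.152789, -0.8853)–(2.02537, 0, -0.8853)  len=0.1654
  (v2,v6,v7) [+-+] → (1.96208, 0.152789, -0.8853)–(1.43217, 1.43217, -0.8853)  len=1.3848
  (v6,v10,v7) [--+] → (1.27938, 1.49546, -0.8853)–(1.43217, 1.43217, -0.8853)  len=0.1654
  (v7,v10,v11) [+-+] → (1.27938, 1.49546, -0.8853)–(0, 2.02537, -0.8853)  len=1.3848
  (v10,v14,v11) [--+] → (-0.152789, 1.96208, -0.8853)–(0, 2.02537, -0.8853)  len=0.1654
  (v11,v14,v15) [+-+] → (-0.152789, 1.96208, -0.8853)–(-1.43217, 1.43217, -0.8853)  len=1.3848
  (v14,v18,v15) [--+] → (-1.49546, 1.27938, -0.8853)–(-1.43217, 1.43217, -0.8853)  len=0.1654
  (v15,v18,v19) [+-+] → (-1.49546, 1.27938, -0.8853)–(-2.02537, 0, -0.8853)  len=1.3848
  (v18,v22,v19) [--+] → (-1.96208, -0.152789, -0.8853)–(-2.02537, 0, -0.8853)  len=0.1654
  (v19,v22,v23) [+-+] → (-1.96208, -0.152789, -0.8853)–(-1.43217, -1.43217, -0.8853)  len=1.3848
  (v22,v26,v23) [--+] → (-1.27938, -1.49546, -0.8853)–(-1.43217, -1.43217, -0.8853)  len=0.1654
  (v23,v26,v27) [+-+] → (-1.27938, -1.49546, -0.8853)–(0, -2.02537, -0.8853)  len=1.3848
  (v26,v30,v27) [--+] → (0.152789, -1.96208, -0.8853)–(0, -2.02537, -0.8853)  len=0.1654
  (v27,v30,v31) [+-+] → (0.152789, -1.96208, -0.8853)–(1.43217, -1.43217, -0.8853)  len=1.3848
  (v30,v1,v31) [--+] → (1.49546, -1.27938, -0.8853)–(1.43217, -1.43217, -0.8853)  len=0.1654
  (v31,v1,v2) [+-+] → (1.49546, -1.27938, -0.8853)–(2.02537, 0, -0.8853)  len=1.3848

Chained into 1 loop(s):
  loop 1: 16 segments, perimeter = 12.4013
Total perimeter = 12.401

loops=1 perimeter=12.401


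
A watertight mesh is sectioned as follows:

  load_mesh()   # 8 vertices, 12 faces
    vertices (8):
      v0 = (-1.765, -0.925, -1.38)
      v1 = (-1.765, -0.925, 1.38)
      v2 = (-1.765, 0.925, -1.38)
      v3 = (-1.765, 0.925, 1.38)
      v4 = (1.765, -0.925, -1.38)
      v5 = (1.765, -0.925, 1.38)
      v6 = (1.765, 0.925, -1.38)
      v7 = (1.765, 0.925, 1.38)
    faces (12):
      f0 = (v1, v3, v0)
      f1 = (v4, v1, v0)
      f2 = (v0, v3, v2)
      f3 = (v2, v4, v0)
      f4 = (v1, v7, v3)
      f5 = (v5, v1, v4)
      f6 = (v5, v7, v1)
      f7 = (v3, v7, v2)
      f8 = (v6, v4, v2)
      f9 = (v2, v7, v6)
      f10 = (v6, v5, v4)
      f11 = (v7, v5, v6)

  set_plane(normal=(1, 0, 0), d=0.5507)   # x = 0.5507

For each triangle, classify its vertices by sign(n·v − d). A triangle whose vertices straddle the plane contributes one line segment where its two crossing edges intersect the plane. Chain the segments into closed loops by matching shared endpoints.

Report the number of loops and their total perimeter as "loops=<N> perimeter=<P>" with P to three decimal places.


loops=1 perimeter=9.220

Straddling triangles (8 of 12):
  (v4,v1,v0) [+--] → (0.5507, -0.925, -0.430576)–(0.5507, -0.925, -1.38)  len=0.9494
  (v2,v4,v0) [-+-] → (0.5507, -0.28861, -1.38)–(0.5507, -0.925, -1.38)  len=0.6364
  (v1,v7,v3) [-+-] → (0.5507, 0.28861, 1.38)–(0.5507, 0.925, 1.38)  len=0.6364
  (v5,v1,v4) [+-+] → (0.5507, -0.925, 1.38)–(0.5507, -0.925, -0.430576)  len=1.8106
  (v5,v7,v1) [++-] → (0.5507, 0.28861, 1.38)–(0.5507, -0.925, 1.38)  len=1.2136
  (v3,v7,v2) [-+-] → (0.5507, 0.925, 1.38)–(0.5507, 0.925, 0.430576)  len=0.9494
  (v6,v4,v2) [++-] → (0.5507, -0.28861, -1.38)–(0.5507, 0.925, -1.38)  len=1.2136
  (v2,v7,v6) [-++] → (0.5507, 0.925, 0.430576)–(0.5507, 0.925, -1.38)  len=1.8106

Chained into 1 loop(s):
  loop 1: 8 segments, perimeter = 9.2200
Total perimeter = 9.220


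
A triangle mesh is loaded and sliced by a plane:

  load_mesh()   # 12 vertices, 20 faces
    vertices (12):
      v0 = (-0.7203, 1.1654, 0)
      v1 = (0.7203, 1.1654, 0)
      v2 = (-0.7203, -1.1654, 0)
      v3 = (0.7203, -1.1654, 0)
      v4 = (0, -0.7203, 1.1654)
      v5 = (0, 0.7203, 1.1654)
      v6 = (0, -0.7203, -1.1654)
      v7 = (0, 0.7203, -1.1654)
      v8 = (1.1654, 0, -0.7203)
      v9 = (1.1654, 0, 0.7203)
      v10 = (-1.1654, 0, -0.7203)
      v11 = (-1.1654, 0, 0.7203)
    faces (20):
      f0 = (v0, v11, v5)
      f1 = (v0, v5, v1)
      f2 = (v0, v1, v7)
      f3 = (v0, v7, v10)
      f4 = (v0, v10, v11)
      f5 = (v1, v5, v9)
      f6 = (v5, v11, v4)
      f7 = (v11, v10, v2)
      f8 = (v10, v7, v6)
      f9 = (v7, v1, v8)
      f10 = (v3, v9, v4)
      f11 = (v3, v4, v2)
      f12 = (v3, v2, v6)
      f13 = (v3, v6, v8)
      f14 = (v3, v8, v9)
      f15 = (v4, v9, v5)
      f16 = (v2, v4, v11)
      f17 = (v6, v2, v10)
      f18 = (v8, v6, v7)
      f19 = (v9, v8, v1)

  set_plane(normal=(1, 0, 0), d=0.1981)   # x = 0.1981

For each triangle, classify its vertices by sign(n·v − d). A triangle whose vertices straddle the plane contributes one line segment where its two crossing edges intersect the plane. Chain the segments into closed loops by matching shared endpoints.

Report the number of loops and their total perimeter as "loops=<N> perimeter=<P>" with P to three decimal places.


loops=1 perimeter=7.394

Straddling triangles (10 of 20):
  (v0,v5,v1) [--+] → (0.1981, 0.842713, 0.844887)–(0.1981, 1.1654, 0)  len=0.9044
  (v0,v1,v7) [-+-] → (0.1981, 1.1654, 0)–(0.1981, 0.842713, -0.844887)  len=0.9044
  (v1,v5,v9) [+-+] → (0.1981, 0.842713, 0.844887)–(0.1981, 0.59786, 1.08974)  len=0.3463
  (v7,v1,v8) [-++] → (0.1981, 0.842713, -0.844887)–(0.1981, 0.59786, -1.08974)  len=0.3463
  (v3,v9,v4) [++-] → (0.1981, -0.59786, 1.08974)–(0.1981, -0.842713, 0.844887)  len=0.3463
  (v3,v4,v2) [+--] → (0.1981, -0.842713, 0.844887)–(0.1981, -1.1654, 0)  len=0.9044
  (v3,v2,v6) [+--] → (0.1981, -1.1654, 0)–(0.1981, -0.842713, -0.844887)  len=0.9044
  (v3,v6,v8) [+-+] → (0.1981, -0.842713, -0.844887)–(0.1981, -0.59786, -1.08974)  len=0.3463
  (v4,v9,v5) [-+-] → (0.1981, -0.59786, 1.08974)–(0.1981, 0.59786, 1.08974)  len=1.1957
  (v8,v6,v7) [+--] → (0.1981, -0.59786, -1.08974)–(0.1981, 0.59786, -1.08974)  len=1.1957

Chained into 1 loop(s):
  loop 1: 10 segments, perimeter = 7.3942
Total perimeter = 7.394


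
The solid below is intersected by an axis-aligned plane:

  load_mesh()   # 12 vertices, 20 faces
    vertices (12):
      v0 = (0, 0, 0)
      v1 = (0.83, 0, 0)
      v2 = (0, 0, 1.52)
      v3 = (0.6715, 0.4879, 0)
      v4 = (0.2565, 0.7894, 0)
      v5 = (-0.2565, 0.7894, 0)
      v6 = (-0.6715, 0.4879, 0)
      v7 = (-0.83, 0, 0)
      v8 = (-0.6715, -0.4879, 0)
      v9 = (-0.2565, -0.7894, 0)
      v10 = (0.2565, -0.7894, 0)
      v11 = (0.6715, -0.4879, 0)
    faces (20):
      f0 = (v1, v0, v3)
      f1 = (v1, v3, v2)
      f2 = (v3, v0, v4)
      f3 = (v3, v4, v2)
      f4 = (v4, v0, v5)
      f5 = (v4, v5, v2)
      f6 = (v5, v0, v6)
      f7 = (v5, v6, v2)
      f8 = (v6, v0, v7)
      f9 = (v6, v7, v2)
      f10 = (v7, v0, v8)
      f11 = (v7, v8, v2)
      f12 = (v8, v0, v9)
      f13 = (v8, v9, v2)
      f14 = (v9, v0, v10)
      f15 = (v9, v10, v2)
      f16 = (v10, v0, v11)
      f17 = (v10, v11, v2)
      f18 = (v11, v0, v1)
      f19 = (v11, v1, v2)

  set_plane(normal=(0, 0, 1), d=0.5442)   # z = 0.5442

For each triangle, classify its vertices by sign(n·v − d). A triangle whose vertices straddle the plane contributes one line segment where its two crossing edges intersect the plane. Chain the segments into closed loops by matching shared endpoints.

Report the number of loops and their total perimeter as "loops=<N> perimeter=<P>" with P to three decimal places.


Straddling triangles (10 of 20):
  (v1,v3,v2) [--+] → (0.431085, 0.313219, 0.5442)–(0.532838, 0, 0.5442)  len=0.3293
  (v3,v4,v2) [--+] → (0.164666, 0.506774, 0.5442)–(0.431085, 0.313219, 0.5442)  len=0.3293
  (v4,v5,v2) [--+] → (-0.164666, 0.506774, 0.5442)–(0.164666, 0.506774, 0.5442)  len=0.3293
  (v5,v6,v2) [--+] → (-0.431085, 0.313219, 0.5442)–(-0.164666, 0.506774, 0.5442)  len=0.3293
  (v6,v7,v2) [--+] → (-0.532838, 0, 0.5442)–(-0.431085, 0.313219, 0.5442)  len=0.3293
  (v7,v8,v2) [--+] → (-0.431085, -0.313219, 0.5442)–(-0.532838, 0, 0.5442)  len=0.3293
  (v8,v9,v2) [--+] → (-0.164666, -0.506774, 0.5442)–(-0.431085, -0.313219, 0.5442)  len=0.3293
  (v9,v10,v2) [--+] → (0.164666, -0.506774, 0.5442)–(-0.164666, -0.506774, 0.5442)  len=0.3293
  (v10,v11,v2) [--+] → (0.431085, -0.313219, 0.5442)–(0.164666, -0.506774, 0.5442)  len=0.3293
  (v11,v1,v2) [--+] → (0.532838, 0, 0.5442)–(0.431085, -0.313219, 0.5442)  len=0.3293

Chained into 1 loop(s):
  loop 1: 10 segments, perimeter = 3.2932
Total perimeter = 3.293

loops=1 perimeter=3.293


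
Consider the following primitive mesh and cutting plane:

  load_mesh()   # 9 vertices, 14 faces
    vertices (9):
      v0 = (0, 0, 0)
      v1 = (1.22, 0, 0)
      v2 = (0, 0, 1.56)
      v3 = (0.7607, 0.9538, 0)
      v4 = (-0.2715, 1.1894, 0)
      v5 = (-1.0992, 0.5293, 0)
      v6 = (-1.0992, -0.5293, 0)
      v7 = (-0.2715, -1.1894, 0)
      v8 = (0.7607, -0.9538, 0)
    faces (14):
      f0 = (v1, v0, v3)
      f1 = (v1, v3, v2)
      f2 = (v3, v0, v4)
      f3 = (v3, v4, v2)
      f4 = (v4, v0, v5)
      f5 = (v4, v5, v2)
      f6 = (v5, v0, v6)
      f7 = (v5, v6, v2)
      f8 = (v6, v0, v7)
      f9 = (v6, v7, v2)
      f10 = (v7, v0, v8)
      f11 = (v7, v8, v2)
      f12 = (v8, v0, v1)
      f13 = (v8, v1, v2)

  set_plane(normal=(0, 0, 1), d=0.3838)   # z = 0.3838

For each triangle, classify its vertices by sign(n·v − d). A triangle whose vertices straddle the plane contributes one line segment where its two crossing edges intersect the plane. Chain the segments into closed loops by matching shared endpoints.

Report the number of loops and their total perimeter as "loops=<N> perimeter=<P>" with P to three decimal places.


Straddling triangles (7 of 14):
  (v1,v3,v2) [--+] → (0.573548, 0.719141, 0.3838)–(0.919849, 0, 0.3838)  len=0.7982
  (v3,v4,v2) [--+] → (-0.204704, 0.896777, 0.3838)–(0.573548, 0.719141, 0.3838)  len=0.7983
  (v4,v5,v2) [--+] → (-0.828769, 0.399079, 0.3838)–(-0.204704, 0.896777, 0.3838)  len=0.7982
  (v5,v6,v2) [--+] → (-0.828769, -0.399079, 0.3838)–(-0.828769, 0.399079, 0.3838)  len=0.7982
  (v6,v7,v2) [--+] → (-0.204704, -0.896777, 0.3838)–(-0.828769, -0.399079, 0.3838)  len=0.7982
  (v7,v8,v2) [--+] → (0.573548, -0.719141, 0.3838)–(-0.204704, -0.896777, 0.3838)  len=0.7983
  (v8,v1,v2) [--+] → (0.919849, 0, 0.3838)–(0.573548, -0.719141, 0.3838)  len=0.7982

Chained into 1 loop(s):
  loop 1: 7 segments, perimeter = 5.5875
Total perimeter = 5.587

loops=1 perimeter=5.587


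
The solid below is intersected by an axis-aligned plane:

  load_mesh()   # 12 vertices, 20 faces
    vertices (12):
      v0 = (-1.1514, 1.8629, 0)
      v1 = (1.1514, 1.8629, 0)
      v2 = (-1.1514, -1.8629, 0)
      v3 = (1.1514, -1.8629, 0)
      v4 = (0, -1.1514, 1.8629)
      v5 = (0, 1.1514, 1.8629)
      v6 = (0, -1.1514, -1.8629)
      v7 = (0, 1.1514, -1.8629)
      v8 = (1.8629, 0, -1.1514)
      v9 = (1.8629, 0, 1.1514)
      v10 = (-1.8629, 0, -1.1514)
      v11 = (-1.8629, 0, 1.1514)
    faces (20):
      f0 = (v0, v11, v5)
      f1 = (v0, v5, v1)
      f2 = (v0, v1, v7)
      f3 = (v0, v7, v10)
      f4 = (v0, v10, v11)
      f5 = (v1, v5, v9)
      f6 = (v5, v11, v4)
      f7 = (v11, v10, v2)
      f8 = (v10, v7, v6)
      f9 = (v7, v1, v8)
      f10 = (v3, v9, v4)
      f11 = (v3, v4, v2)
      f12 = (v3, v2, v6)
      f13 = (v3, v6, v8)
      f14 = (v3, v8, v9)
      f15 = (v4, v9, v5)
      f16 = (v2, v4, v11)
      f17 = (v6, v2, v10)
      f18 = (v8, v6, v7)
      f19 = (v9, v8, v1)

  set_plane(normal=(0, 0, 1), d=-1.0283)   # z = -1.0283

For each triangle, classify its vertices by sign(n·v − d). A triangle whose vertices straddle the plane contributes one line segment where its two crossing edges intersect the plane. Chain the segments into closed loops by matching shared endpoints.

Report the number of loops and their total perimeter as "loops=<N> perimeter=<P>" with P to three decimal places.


Straddling triangles (10 of 20):
  (v0,v1,v7) [++-] → (0.51584, 1.47016, -1.0283)–(-0.51584, 1.47016, -1.0283)  len=1.0317
  (v0,v7,v10) [+--] → (-0.51584, 1.47016, -1.0283)–(-1.78683, 0.199169, -1.0283)  len=1.7975
  (v0,v10,v11) [+-+] → (-1.78683, 0.199169, -1.0283)–(-1.8629, 0, -1.0283)  len=0.2132
  (v11,v10,v2) [+-+] → (-1.8629, 0, -1.0283)–(-1.78683, -0.199169, -1.0283)  len=0.2132
  (v7,v1,v8) [-+-] → (0.51584, 1.47016, -1.0283)–(1.78683, 0.199169, -1.0283)  len=1.7975
  (v3,v2,v6) [++-] → (-0.51584, -1.47016, -1.0283)–(0.51584, -1.47016, -1.0283)  len=1.0317
  (v3,v6,v8) [+--] → (0.51584, -1.47016, -1.0283)–(1.78683, -0.199169, -1.0283)  len=1.7975
  (v3,v8,v9) [+-+] → (1.78683, -0.199169, -1.0283)–(1.8629, 0, -1.0283)  len=0.2132
  (v6,v2,v10) [-+-] → (-0.51584, -1.47016, -1.0283)–(-1.78683, -0.199169, -1.0283)  len=1.7975
  (v9,v8,v1) [+-+] → (1.8629, 0, -1.0283)–(1.78683, 0.199169, -1.0283)  len=0.2132

Chained into 1 loop(s):
  loop 1: 10 segments, perimeter = 10.1060
Total perimeter = 10.106

loops=1 perimeter=10.106


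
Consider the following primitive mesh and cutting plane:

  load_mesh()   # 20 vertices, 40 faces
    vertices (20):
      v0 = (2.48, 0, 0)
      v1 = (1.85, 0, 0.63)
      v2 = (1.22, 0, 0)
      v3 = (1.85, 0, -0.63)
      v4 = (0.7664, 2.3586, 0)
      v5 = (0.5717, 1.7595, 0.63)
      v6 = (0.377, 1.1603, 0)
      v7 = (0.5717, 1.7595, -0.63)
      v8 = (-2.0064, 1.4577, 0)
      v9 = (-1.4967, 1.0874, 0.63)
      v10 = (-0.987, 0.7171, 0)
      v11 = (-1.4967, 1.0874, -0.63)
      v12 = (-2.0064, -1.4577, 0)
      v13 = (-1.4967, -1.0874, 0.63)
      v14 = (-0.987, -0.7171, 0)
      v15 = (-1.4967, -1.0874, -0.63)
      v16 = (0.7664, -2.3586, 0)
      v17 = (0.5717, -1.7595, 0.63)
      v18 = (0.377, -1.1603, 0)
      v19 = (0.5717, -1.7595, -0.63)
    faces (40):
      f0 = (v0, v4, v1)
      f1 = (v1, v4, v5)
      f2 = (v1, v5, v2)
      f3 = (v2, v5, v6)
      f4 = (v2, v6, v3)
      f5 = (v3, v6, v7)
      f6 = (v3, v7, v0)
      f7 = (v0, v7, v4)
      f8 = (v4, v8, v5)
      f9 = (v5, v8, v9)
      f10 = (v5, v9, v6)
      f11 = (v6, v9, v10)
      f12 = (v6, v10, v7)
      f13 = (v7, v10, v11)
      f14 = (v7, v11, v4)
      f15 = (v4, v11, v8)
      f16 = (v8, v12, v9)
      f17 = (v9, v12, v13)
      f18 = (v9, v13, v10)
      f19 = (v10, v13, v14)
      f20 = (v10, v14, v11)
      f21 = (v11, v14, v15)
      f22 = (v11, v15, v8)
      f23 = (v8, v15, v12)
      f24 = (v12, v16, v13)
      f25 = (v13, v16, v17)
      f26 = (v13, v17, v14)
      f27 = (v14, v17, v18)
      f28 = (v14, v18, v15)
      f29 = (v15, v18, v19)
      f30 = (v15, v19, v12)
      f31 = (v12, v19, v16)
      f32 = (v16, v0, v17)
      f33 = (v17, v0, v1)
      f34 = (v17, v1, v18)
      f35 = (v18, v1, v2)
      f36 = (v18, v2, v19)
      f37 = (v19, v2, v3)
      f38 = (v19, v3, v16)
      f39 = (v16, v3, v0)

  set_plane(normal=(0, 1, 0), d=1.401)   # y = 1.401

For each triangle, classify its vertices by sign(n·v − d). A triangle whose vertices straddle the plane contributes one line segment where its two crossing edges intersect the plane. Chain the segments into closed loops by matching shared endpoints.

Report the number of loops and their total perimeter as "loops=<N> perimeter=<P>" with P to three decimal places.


loops=1 perimeter=8.199

Straddling triangles (16 of 40):
  (v0,v4,v1) [-+-] → (1.46213, 1.401, 0)–(1.20635, 1.401, 0.255782)  len=0.3617
  (v1,v4,v5) [-++] → (1.20635, 1.401, 0.255782)–(0.832155, 1.401, 0.63)  len=0.5292
  (v1,v5,v2) [-+-] → (0.832155, 1.401, 0.63)–(0.703792, 1.401, 0.501637)  len=0.1815
  (v2,v5,v6) [-+-] → (0.703792, 1.401, 0.501637)–(0.455211, 1.401, 0.253072)  len=0.3515
  (v3,v6,v7) [--+] → (0.455211, 1.401, -0.253072)–(0.832155, 1.401, -0.63)  len=0.5331
  (v3,v7,v0) [-+-] → (0.832155, 1.401, -0.63)–(0.960518, 1.401, -0.501637)  len=0.1815
  (v0,v7,v4) [-++] → (0.960518, 1.401, -0.501637)–(1.46213, 1.401, 0)  len=0.7094
  (v5,v8,v9) [++-] → (-1.92836, 1.401, 0.096465)–(-0.53159, 1.401, 0.63)  len=1.4952
  (v5,v9,v6) [+--] → (-0.53159, 1.401, 0.63)–(0.455211, 1.401, 0.253072)  len=1.0563
  (v6,v10,v7) [--+] → (0.0356352, 1.401, -0.413332)–(0.455211, 1.401, -0.253072)  len=0.4491
  (v7,v10,v11) [+--] → (0.0356352, 1.401, -0.413332)–(-0.53159, 1.401, -0.63)  len=0.6072
  (v7,v11,v4) [+-+] → (-0.53159, 1.401, -0.63)–(-0.938402, 1.401, -0.474581)  len=0.4355
  (v4,v11,v8) [+-+] → (-0.938402, 1.401, -0.474581)–(-1.92836, 1.401, -0.096465)  len=1.0597
  (v8,v12,v9) [+--] → (-2.0064, 1.401, 0)–(-1.92836, 1.401, 0.096465)  len=0.1241
  (v11,v15,v8) [--+] → (-1.99504, 1.401, -0.0140352)–(-1.92836, 1.401, -0.096465)  len=0.1060
  (v8,v15,v12) [+--] → (-1.99504, 1.401, -0.0140352)–(-2.0064, 1.401, 0)  len=0.0181

Chained into 1 loop(s):
  loop 1: 16 segments, perimeter = 8.1992
Total perimeter = 8.199


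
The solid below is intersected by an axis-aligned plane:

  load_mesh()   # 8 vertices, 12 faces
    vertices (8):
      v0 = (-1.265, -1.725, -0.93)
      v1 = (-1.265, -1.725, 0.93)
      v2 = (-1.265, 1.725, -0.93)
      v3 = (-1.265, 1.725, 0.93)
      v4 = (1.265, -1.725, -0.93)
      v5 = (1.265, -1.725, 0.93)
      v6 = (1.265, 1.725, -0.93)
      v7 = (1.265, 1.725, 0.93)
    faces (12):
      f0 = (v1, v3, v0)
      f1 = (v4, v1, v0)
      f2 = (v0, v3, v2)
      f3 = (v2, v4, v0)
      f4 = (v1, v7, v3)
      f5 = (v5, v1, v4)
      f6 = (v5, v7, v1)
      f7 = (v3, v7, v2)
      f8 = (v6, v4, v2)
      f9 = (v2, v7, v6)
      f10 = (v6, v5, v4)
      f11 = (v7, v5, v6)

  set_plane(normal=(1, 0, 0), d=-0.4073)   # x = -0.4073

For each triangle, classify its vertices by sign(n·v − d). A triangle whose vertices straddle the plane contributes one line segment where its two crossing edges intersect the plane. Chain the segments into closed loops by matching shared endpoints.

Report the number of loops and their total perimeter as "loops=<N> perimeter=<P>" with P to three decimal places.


Straddling triangles (8 of 12):
  (v4,v1,v0) [+--] → (-0.4073, -1.725, 0.299438)–(-0.4073, -1.725, -0.93)  len=1.2294
  (v2,v4,v0) [-+-] → (-0.4073, 0.555409, -0.93)–(-0.4073, -1.725, -0.93)  len=2.2804
  (v1,v7,v3) [-+-] → (-0.4073, -0.555409, 0.93)–(-0.4073, 1.725, 0.93)  len=2.2804
  (v5,v1,v4) [+-+] → (-0.4073, -1.725, 0.93)–(-0.4073, -1.725, 0.299438)  len=0.6306
  (v5,v7,v1) [++-] → (-0.4073, -0.555409, 0.93)–(-0.4073, -1.725, 0.93)  len=1.1696
  (v3,v7,v2) [-+-] → (-0.4073, 1.725, 0.93)–(-0.4073, 1.725, -0.299438)  len=1.2294
  (v6,v4,v2) [++-] → (-0.4073, 0.555409, -0.93)–(-0.4073, 1.725, -0.93)  len=1.1696
  (v2,v7,v6) [-++] → (-0.4073, 1.725, -0.299438)–(-0.4073, 1.725, -0.93)  len=0.6306

Chained into 1 loop(s):
  loop 1: 8 segments, perimeter = 10.6200
Total perimeter = 10.620

loops=1 perimeter=10.620


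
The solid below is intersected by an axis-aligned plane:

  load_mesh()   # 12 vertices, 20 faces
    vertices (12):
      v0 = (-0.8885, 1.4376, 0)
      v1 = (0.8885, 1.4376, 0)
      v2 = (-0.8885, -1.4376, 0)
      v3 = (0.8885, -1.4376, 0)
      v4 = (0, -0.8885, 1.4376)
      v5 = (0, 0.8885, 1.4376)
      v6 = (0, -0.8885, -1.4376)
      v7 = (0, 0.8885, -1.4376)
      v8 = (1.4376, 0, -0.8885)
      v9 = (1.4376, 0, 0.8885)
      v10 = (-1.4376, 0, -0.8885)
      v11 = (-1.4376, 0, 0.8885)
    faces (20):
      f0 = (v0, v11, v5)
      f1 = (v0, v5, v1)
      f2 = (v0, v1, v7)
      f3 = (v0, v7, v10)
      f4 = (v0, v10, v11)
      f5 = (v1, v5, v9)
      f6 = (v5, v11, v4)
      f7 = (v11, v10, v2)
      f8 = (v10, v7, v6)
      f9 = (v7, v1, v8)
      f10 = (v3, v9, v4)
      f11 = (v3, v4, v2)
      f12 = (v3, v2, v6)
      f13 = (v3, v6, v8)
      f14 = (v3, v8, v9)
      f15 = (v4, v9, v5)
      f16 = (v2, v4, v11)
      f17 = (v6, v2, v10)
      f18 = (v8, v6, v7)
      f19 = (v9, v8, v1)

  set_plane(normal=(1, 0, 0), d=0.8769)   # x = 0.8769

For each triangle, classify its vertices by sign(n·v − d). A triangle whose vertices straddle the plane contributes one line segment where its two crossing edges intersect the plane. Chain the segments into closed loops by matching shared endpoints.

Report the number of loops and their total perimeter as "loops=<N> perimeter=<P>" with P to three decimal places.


Straddling triangles (10 of 20):
  (v0,v5,v1) [--+] → (0.8769, 1.43043, 0.0187689)–(0.8769, 1.4376, 0)  len=0.0201
  (v0,v1,v7) [-+-] → (0.8769, 1.4376, 0)–(0.8769, 1.43043, -0.0187689)  len=0.0201
  (v1,v5,v9) [+-+] → (0.8769, 1.43043, 0.0187689)–(0.8769, 0.346537, 1.10266)  len=1.5329
  (v7,v1,v8) [-++] → (0.8769, 1.43043, -0.0187689)–(0.8769, 0.346537, -1.10266)  len=1.5329
  (v3,v9,v4) [++-] → (0.8769, -0.346537, 1.10266)–(0.8769, -1.43043, 0.0187689)  len=1.5329
  (v3,v4,v2) [+--] → (0.8769, -1.43043, 0.0187689)–(0.8769, -1.4376, 0)  len=0.0201
  (v3,v2,v6) [+--] → (0.8769, -1.4376, 0)–(0.8769, -1.43043, -0.0187689)  len=0.0201
  (v3,v6,v8) [+-+] → (0.8769, -1.43043, -0.0187689)–(0.8769, -0.346537, -1.10266)  len=1.5329
  (v4,v9,v5) [-+-] → (0.8769, -0.346537, 1.10266)–(0.8769, 0.346537, 1.10266)  len=0.6931
  (v8,v6,v7) [+--] → (0.8769, -0.346537, -1.10266)–(0.8769, 0.346537, -1.10266)  len=0.6931

Chained into 1 loop(s):
  loop 1: 10 segments, perimeter = 7.5979
Total perimeter = 7.598

loops=1 perimeter=7.598


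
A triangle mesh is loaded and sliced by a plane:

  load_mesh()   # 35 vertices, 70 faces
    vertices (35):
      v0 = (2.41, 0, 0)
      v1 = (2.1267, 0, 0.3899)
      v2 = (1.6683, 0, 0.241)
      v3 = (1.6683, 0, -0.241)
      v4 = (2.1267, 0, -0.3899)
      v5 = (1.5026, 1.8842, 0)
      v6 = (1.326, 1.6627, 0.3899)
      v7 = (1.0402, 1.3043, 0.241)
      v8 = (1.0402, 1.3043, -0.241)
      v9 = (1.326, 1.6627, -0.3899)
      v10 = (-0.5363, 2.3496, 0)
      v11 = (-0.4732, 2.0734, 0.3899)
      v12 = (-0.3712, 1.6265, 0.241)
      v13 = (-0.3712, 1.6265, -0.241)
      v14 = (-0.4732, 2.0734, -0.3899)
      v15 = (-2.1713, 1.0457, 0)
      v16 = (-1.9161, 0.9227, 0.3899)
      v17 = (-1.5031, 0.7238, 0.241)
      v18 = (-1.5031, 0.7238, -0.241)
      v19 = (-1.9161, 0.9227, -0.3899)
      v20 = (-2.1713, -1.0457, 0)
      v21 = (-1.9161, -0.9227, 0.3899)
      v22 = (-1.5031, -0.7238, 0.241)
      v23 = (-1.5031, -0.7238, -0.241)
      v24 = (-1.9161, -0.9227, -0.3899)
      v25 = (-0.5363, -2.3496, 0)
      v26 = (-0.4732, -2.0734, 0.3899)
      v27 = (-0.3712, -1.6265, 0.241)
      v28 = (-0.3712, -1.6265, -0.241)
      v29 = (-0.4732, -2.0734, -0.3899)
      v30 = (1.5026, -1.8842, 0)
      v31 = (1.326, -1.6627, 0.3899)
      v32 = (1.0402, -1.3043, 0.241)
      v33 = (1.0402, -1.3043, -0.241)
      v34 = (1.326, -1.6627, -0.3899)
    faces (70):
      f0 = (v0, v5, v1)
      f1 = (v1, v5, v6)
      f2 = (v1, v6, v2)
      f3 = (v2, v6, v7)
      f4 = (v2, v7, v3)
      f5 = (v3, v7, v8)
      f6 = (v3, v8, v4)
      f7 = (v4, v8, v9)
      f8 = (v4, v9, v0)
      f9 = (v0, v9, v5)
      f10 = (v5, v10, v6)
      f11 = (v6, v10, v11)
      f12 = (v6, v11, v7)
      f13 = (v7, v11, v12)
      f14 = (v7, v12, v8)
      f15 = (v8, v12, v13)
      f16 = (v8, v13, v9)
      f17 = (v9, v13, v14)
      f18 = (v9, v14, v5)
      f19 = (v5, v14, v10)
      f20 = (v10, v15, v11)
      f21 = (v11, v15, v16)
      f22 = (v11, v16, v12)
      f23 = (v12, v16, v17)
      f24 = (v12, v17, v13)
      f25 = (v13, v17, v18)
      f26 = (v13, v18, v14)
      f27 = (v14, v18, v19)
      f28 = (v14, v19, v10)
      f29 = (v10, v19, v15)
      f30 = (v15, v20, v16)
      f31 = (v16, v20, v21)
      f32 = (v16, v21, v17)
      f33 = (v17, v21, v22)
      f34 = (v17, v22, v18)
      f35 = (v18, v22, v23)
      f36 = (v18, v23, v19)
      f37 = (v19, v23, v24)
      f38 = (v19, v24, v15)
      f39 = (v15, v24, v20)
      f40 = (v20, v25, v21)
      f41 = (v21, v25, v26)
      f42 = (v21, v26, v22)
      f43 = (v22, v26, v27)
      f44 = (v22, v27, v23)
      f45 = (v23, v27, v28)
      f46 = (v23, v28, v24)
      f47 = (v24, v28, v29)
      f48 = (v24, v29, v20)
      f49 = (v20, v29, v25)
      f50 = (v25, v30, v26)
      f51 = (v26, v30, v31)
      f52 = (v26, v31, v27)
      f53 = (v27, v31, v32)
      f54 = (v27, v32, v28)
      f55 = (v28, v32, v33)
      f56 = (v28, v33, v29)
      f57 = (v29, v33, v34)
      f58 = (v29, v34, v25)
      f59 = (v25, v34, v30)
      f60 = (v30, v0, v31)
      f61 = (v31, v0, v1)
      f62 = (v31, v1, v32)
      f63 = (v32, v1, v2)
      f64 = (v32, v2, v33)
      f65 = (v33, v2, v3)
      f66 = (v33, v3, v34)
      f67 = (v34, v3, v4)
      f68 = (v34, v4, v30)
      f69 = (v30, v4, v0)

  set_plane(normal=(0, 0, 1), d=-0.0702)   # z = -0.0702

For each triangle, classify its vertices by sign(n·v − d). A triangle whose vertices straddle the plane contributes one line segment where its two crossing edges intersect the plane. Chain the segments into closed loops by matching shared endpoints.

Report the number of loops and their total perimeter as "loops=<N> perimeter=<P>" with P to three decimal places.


Straddling triangles (28 of 70):
  (v2,v7,v3) [++-] → (1.44573, 0.462188, -0.0702)–(1.6683, 0, -0.0702)  len=0.5130
  (v3,v7,v8) [-+-] → (1.44573, 0.462188, -0.0702)–(1.0402, 1.3043, -0.0702)  len=0.9347
  (v4,v9,v0) [--+] → (2.21483, 0.299363, -0.0702)–(2.35899, 0, -0.0702)  len=0.3323
  (v0,v9,v5) [+-+] → (2.21483, 0.299363, -0.0702)–(1.4708, 1.84432, -0.0702)  len=1.7148
  (v7,v12,v8) [++-] → (0.540061, 1.41847, -0.0702)–(1.0402, 1.3043, -0.0702)  len=0.5130
  (v8,v12,v13) [-+-] → (0.540061, 1.41847, -0.0702)–(-0.3712, 1.6265, -0.0702)  len=0.9347
  (v9,v14,v5) [--+] → (1.14686, 1.91826, -0.0702)–(1.4708, 1.84432, -0.0702)  len=0.3323
  (v5,v14,v10) [+-+] → (1.14686, 1.91826, -0.0702)–(-0.524939, 2.29987, -0.0702)  len=1.7148
  (v12,v17,v13) [++-] → (-0.772297, 1.30662, -0.0702)–(-0.3712, 1.6265, -0.0702)  len=0.5130
  (v13,v17,v18) [-+-] → (-0.772297, 1.30662, -0.0702)–(-1.5031, 0.7238, -0.0702)  len=0.9347
  (v14,v19,v10) [--+] → (-0.784728, 2.09269, -0.0702)–(-0.524939, 2.29987, -0.0702)  len=0.3323
  (v10,v19,v15) [+-+] → (-0.784728, 2.09269, -0.0702)–(-2.12535, 1.02355, -0.0702)  len=1.7147
  (v17,v22,v18) [++-] → (-1.5031, 0.210833, -0.0702)–(-1.5031, 0.7238, -0.0702)  len=0.5130
  (v18,v22,v23) [-+-] → (-1.5031, 0.210833, -0.0702)–(-1.5031, -0.7238, -0.0702)  len=0.9346
  (v19,v24,v15) [--+] → (-2.12535, 0.691297, -0.0702)–(-2.12535, 1.02355, -0.0702)  len=0.3323
  (v15,v24,v20) [+-+] → (-2.12535, 0.691297, -0.0702)–(-2.12535, -1.02355, -0.0702)  len=1.7149
  (v22,v27,v23) [++-] → (-1.102, -1.04368, -0.0702)–(-1.5031, -0.7238, -0.0702)  len=0.5130
  (v23,v27,v28) [-+-] → (-1.102, -1.04368, -0.0702)–(-0.3712, -1.6265, -0.0702)  len=0.9347
  (v24,v29,v20) [--+] → (-1.86556, -1.23073, -0.0702)–(-2.12535, -1.02355, -0.0702)  len=0.3323
  (v20,v29,v25) [+-+] → (-1.86556, -1.23073, -0.0702)–(-0.524939, -2.29987, -0.0702)  len=1.7147
  (v27,v32,v28) [++-] → (0.128939, -1.51233, -0.0702)–(-0.3712, -1.6265, -0.0702)  len=0.5130
  (v28,v32,v33) [-+-] → (0.128939, -1.51233, -0.0702)–(1.0402, -1.3043, -0.0702)  len=0.9347
  (v29,v34,v25) [--+] → (-0.201, -2.22593, -0.0702)–(-0.524939, -2.29987, -0.0702)  len=0.3323
  (v25,v34,v30) [+-+] → (-0.201, -2.22593, -0.0702)–(1.4708, -1.84432, -0.0702)  len=1.7148
  (v32,v2,v33) [++-] → (1.26277, -0.842112, -0.0702)–(1.0402, -1.3043, -0.0702)  len=0.5130
  (v33,v2,v3) [-+-] → (1.26277, -0.842112, -0.0702)–(1.6683, 0, -0.0702)  len=0.9347
  (v34,v4,v30) [--+] → (1.61497, -1.54496, -0.0702)–(1.4708, -1.84432, -0.0702)  len=0.3323
  (v30,v4,v0) [+-+] → (1.61497, -1.54496, -0.0702)–(2.35899, 0, -0.0702)  len=1.7148

Chained into 2 loop(s):
  loop 1: 14 segments, perimeter = 10.1339
  loop 2: 14 segments, perimeter = 14.3294
Total perimeter = 24.463

loops=2 perimeter=24.463
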